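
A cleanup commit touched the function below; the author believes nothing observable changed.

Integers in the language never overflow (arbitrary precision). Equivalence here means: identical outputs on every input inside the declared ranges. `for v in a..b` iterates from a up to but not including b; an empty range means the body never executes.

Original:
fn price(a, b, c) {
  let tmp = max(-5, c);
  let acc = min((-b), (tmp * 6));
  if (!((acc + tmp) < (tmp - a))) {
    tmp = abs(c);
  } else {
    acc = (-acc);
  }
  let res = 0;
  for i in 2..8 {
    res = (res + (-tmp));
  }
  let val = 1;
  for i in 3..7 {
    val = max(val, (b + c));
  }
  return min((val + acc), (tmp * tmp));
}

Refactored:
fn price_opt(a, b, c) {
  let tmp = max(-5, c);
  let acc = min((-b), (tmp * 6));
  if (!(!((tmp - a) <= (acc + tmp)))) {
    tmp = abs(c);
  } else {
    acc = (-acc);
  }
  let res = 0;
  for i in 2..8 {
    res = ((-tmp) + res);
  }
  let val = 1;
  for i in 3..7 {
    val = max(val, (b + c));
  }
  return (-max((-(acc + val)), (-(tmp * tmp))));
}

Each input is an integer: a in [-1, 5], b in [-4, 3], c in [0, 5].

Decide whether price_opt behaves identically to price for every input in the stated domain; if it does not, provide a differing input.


The two versions differ — the changes include comparison usage differs, plus min/max/abs usage differs, plus boolean connective usage differs.
One worked example (a=-1, b=1, c=4) — price: tmp = 4; acc = -1; (!((acc + tmp) < (tmp - a))) -> false; acc = 1; res = 0; [i=2]; res = -4; [i=3]; res = -8; [i=4]; res = -12; [i=5]; res = -16; [i=6]; res = -20; [i=7]; res = -24; val = 1; [i=3]; val = 5; [i=4]; val = 5; [i=5]; val = 5; [i=6]; val = 5; return 6; price_opt: tmp = 4; acc = -1; (!(!((tmp - a) <= (acc + tmp)))) -> false; acc = 1; res = 0; [i=2]; res = -4; [i=3]; res = -8; [i=4]; res = -12; [i=5]; res = -16; [i=6]; res = -20; [i=7]; res = -24; val = 1; [i=3]; val = 5; [i=4]; val = 5; [i=5]; val = 5; [i=6]; val = 5; return 6; agreement on 6.
Across all 336 domain points the two functions coincide.
verdict: equivalent


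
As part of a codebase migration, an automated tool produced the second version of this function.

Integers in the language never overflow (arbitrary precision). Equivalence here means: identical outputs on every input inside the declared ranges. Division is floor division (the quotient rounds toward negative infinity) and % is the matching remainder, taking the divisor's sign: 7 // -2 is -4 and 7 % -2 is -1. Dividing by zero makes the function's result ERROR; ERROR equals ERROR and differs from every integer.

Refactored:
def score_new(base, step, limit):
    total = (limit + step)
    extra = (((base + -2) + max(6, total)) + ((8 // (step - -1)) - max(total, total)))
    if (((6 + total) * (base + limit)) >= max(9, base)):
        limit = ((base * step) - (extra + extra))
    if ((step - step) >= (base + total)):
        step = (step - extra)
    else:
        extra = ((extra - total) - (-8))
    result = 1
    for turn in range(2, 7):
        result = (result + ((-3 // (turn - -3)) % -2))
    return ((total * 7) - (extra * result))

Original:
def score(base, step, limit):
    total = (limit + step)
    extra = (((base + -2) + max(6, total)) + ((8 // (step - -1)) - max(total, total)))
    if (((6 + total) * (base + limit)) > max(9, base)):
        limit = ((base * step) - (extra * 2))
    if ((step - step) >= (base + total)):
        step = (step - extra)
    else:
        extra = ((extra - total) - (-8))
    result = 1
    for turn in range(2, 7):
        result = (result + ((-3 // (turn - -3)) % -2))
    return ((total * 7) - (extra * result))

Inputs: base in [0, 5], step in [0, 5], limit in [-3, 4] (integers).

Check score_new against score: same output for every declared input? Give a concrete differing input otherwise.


The one real change (`(((6 + total) * (base + limit)) > max(9, base))` became `(((6 + total) * (base + limit)) >= max(9, base))`) has no effect anywhere in the declared ranges; all 288 inputs agree.
verdict: equivalent


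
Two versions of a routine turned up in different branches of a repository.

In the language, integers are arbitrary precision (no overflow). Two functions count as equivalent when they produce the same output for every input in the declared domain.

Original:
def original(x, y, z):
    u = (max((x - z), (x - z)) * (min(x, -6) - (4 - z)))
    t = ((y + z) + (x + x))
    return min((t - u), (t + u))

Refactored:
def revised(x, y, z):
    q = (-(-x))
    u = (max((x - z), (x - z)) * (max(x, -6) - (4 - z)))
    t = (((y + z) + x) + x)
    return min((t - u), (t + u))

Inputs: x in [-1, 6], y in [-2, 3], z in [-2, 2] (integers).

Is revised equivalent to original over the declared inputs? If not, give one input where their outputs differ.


Try x=-1, y=-2, z=-2.
original: u becomes -12; next t becomes -6; next final value -18
revised: q becomes -1; next u becomes -7; next t becomes -6; next final value -13
-18 != -13, so the rewrite changes behavior.
verdict: not equivalent; witness: x=-1, y=-2, z=-2


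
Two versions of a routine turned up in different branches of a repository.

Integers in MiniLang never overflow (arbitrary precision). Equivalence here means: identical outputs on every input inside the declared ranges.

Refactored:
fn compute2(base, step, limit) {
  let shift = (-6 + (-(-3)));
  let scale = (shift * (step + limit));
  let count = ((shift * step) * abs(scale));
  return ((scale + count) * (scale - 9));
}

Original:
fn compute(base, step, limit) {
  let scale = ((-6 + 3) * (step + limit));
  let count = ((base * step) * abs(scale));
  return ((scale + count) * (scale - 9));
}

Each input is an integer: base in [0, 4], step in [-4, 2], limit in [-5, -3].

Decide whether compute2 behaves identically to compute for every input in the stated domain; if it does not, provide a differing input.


base=0, step=-4, limit=-5 yields 486 from compute but 6318 from compute2.
verdict: not equivalent; witness: base=0, step=-4, limit=-5


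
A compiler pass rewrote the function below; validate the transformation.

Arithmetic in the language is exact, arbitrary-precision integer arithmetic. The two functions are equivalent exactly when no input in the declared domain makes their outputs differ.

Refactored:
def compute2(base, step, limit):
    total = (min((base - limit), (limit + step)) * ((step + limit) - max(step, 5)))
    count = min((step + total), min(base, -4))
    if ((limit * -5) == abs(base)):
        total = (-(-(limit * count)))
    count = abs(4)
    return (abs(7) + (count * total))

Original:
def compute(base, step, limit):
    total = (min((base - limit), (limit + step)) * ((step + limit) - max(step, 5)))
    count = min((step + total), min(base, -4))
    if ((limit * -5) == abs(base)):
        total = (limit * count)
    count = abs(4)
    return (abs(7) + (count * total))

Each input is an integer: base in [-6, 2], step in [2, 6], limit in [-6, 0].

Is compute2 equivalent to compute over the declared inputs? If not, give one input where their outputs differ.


Comparing the listings, the differences include: same computation, different form.
One worked example (base=-6, step=4, limit=-3) — compute: total := 12 | count := -6 | ((limit * -5) == abs(base)): false | count := 4 | result 55; compute2: total := 12 | count := -6 | ((limit * -5) == abs(base)): false | count := 4 | result 55; agreement on 55.
An exhaustive pass over the 315 declared inputs shows identical outputs.
verdict: equivalent


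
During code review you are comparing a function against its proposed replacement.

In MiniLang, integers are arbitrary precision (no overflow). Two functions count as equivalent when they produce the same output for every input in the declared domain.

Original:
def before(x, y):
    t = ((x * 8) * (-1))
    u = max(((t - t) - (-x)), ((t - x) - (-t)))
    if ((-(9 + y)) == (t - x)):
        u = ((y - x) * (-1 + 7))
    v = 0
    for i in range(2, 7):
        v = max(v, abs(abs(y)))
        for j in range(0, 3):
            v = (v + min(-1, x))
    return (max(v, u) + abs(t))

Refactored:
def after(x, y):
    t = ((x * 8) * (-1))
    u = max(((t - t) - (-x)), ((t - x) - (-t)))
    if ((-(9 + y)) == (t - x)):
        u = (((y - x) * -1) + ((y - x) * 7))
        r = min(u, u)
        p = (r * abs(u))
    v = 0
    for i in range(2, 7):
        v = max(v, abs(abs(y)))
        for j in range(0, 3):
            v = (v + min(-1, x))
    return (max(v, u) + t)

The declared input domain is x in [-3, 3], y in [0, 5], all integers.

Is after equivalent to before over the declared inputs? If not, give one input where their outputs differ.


Run the pair on x=1, y=0.
before: t := -8 | u := 1 | ((-(9 + y)) == (t - x)): true | u := -6 | v := 0 | iter i=2: | v := 0 | iter j=0: | v := -1 | iter j=1: | v := -2 | iter j=2: | v := -3 | iter i=3: | v := 0 | iter j=0: | v := -1 | iter j=1: | v := -2 | iter j=2: | v := -3 | iter i=4: | v := 0 | iter j=0: | v := -1 | iter j=1: | v := -2 | iter j=2: | v := -3 | iter i=5: | v := 0 | iter j=0: | v := -1 | iter j=1: | v := -2 | iter j=2: | v := -3 | iter i=6: | v := 0 | iter j=0: | v := -1 | iter j=1: | v := -2 | iter j=2: | v := -3 | result 5
after: t := -8 | u := 1 | ((-(9 + y)) == (t - x)): true | u := -6 | r := -6 | p := -36 | v := 0 | iter i=2: | v := 0 | iter j=0: | v := -1 | iter j=1: | v := -2 | iter j=2: | v := -3 | iter i=3: | v := 0 | iter j=0: | v := -1 | iter j=1: | v := -2 | iter j=2: | v := -3 | iter i=4: | v := 0 | iter j=0: | v := -1 | iter j=1: | v := -2 | iter j=2: | v := -3 | iter i=5: | v := 0 | iter j=0: | v := -1 | iter j=1: | v := -2 | iter j=2: | v := -3 | iter i=6: | v := 0 | iter j=0: | v := -1 | iter j=1: | v := -2 | iter j=2: | v := -3 | result -11
5 vs -11 — the two versions disagree here.
verdict: not equivalent; witness: x=1, y=0


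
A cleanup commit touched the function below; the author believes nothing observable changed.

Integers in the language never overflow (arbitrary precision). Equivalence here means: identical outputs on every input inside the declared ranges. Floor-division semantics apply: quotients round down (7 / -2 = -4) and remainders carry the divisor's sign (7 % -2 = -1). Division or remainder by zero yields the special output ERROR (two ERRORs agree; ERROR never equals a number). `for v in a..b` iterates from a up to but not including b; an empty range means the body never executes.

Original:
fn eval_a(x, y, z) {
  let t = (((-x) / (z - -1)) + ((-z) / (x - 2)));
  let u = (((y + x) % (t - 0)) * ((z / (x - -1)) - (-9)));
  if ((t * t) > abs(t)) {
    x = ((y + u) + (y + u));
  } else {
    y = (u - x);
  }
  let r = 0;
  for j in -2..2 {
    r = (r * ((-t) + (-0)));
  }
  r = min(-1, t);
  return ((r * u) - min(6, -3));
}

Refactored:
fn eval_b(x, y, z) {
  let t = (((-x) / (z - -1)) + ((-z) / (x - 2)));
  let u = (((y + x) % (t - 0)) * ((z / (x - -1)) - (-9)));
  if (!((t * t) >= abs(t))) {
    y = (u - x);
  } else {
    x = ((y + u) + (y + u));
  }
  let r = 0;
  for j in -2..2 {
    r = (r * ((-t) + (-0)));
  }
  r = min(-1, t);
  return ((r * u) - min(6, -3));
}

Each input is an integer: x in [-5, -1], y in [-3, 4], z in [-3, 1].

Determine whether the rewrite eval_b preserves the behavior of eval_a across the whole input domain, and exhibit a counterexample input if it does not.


The edit looks behavioral (`((t * t) > abs(t))` became `((t * t) >= abs(t))`), but over these ranges it never changes the outcome.
Tracing x=-4, y=2, z=-3: eval_a: t := -3 | u := -20 | ((t * t) > abs(t)): true | x := -36 | r := 0 | iter j=-2: | r := 0 | iter j=-1: | r := 0 | iter j=0: | r := 0 | iter j=1: | r := 0 | r := -3 | result 63 | eval_b: t := -3 | u := -20 | (!((t * t) >= abs(t))): false | x := -36 | r := 0 | iter j=-2: | r := 0 | iter j=-1: | r := 0 | iter j=0: | r := 0 | iter j=1: | r := 0 | r := -3 | result 63 — matching result 63.
An exhaustive pass over the 200 declared inputs shows identical outputs.
verdict: equivalent


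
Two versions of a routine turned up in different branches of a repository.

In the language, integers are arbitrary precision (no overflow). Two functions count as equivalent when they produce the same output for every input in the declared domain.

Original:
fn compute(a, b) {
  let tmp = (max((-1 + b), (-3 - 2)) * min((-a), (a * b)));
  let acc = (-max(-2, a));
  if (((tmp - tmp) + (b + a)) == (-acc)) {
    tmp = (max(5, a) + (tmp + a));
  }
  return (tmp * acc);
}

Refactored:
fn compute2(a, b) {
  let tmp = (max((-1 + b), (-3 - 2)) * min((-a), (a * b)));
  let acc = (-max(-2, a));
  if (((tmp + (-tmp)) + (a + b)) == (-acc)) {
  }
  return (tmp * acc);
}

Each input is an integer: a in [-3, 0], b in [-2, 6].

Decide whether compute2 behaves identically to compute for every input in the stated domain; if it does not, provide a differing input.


The rewrite breaks on a=-3, b=1, where the results are 4 and 0.
compute: tmp = 0; acc = 2; (((tmp - tmp) + (b + a)) == (-acc)) -> true; tmp = 2; return 4
compute2: tmp = 0; acc = 2; (((tmp + (-tmp)) + (a + b)) == (-acc)) -> true; return 0
verdict: not equivalent; witness: a=-3, b=1


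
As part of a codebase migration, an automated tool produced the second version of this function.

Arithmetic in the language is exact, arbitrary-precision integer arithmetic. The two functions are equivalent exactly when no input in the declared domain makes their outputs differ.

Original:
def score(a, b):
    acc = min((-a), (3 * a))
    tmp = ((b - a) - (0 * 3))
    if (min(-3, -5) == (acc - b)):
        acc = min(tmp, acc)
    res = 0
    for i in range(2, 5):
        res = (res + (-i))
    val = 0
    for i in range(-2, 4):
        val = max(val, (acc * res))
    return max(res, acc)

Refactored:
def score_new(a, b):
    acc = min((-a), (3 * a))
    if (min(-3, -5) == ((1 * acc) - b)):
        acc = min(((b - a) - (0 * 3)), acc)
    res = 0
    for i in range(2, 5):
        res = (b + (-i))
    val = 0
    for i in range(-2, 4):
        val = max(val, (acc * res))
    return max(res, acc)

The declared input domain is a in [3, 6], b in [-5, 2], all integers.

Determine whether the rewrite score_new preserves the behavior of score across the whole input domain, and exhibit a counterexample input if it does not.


Evaluate both at a=3, b=2.
score: acc := -3 | tmp := -1 | (min(-3, -5) == (acc - b)): true | acc := -3 | res := 0 | iter i=2: | res := -2 | iter i=3: | res := -5 | iter i=4: | res := -9 | val := 0 | iter i=-2: | val := 27 | iter i=-1: | val := 27 | iter i=0: | val := 27 | iter i=1: | val := 27 | iter i=2: | val := 27 | iter i=3: | val := 27 | result -3
score_new: acc := -3 | (min(-3, -5) == ((1 * acc) - b)): true | acc := -3 | res := 0 | iter i=2: | res := 0 | iter i=3: | res := -1 | iter i=4: | res := -2 | val := 0 | iter i=-2: | val := 6 | iter i=-1: | val := 6 | iter i=0: | val := 6 | iter i=1: | val := 6 | iter i=2: | val := 6 | iter i=3: | val := 6 | result -2
-3 against -2: the behavior changed.
verdict: not equivalent; witness: a=3, b=2


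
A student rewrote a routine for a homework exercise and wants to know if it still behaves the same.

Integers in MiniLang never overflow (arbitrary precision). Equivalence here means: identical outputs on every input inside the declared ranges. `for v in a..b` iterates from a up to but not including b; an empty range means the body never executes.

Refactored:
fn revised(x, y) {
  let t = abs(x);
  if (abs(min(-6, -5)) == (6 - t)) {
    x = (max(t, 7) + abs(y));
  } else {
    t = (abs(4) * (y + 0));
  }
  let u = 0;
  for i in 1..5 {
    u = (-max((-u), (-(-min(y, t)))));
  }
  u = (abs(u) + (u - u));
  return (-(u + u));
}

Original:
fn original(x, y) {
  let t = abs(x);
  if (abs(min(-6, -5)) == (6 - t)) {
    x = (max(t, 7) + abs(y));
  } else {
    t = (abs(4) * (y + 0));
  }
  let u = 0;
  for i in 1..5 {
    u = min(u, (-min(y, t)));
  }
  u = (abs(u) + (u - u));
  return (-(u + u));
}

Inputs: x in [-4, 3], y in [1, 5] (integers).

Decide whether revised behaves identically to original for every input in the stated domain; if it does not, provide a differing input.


Behavior is preserved: although min/max/abs usage differs, the outputs never diverge.
Spot check at x=-4, y=2 — original: t = 4; (abs(min(-6, -5)) == (6 - t)) -> false; t = 8; u = 0; [i=1]; u = -2; [i=2]; u = -2; [i=3]; u = -2; [i=4]; u = -2; u = 2; return -4. revised: t = 4; (abs(min(-6, -5)) == (6 - t)) -> false; t = 8; u = 0; [i=1]; u = -2; [i=2]; u = -2; [i=3]; u = -2; [i=4]; u = -2; u = 2; return -4. Both give -4.
Sweeping the whole domain (40 inputs) finds no disagreement.
verdict: equivalent


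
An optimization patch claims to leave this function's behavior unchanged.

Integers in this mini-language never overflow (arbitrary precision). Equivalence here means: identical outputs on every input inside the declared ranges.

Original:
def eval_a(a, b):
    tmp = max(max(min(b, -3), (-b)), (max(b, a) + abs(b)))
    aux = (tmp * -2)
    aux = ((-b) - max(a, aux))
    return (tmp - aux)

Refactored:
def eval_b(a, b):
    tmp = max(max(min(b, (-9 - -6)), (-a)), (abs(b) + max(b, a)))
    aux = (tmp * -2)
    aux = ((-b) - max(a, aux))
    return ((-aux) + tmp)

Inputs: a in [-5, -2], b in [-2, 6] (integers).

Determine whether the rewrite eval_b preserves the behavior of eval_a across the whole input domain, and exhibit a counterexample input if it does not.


Run the pair on a=-5, b=-2.
eval_a: tmp = 2; aux = -4; aux = 6; return -4
eval_b: tmp = 5; aux = -10; aux = 7; return -2
-4 vs -2 — the two versions disagree here.
verdict: not equivalent; witness: a=-5, b=-2


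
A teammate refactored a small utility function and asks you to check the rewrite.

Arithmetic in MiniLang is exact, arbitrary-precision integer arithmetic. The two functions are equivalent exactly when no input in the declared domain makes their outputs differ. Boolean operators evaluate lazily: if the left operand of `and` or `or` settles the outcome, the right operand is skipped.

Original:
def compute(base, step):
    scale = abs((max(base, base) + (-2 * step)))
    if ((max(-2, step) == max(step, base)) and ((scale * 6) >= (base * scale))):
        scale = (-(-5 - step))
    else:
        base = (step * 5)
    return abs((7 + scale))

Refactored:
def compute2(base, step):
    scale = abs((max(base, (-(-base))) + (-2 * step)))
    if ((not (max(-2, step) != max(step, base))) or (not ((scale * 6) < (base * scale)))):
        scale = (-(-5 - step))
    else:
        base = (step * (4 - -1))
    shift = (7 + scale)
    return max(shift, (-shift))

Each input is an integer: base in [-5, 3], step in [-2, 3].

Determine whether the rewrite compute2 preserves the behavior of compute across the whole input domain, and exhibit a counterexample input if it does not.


Try base=0, step=-2.
compute: scale := 4 | ((max(-2, step) == max(step, base)) and ((scale * 6) >= (base * scale))): false | base := -10 | result 11
compute2: scale := 4 | ((not (max(-2, step) != max(step, base))) or (not ((scale * 6) < (base * scale)))): true | scale := 3 | shift := 10 | result 10
11 and 10 differ, so these are not the same function on this domain.
verdict: not equivalent; witness: base=0, step=-2


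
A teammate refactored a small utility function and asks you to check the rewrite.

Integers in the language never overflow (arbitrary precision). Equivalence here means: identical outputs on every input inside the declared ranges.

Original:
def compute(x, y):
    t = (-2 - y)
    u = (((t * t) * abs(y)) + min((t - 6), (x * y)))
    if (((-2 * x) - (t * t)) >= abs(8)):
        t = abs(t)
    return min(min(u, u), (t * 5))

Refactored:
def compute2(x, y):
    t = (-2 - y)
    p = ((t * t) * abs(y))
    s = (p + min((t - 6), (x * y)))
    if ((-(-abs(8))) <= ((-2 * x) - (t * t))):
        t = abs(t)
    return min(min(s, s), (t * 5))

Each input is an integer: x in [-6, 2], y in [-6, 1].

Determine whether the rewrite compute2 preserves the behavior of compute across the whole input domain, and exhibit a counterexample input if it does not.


This is a faithful refactor — comparison usage differs, plus local variable names differ, plus statement counts differ, but the computed results match everywhere.
Spot check at x=-6, y=-6 — compute: t = 4; u = 94; (((-2 * x) - (t * t)) >= abs(8)) -> false; return 20. compute2: t = 4; p = 96; s = 94; ((-(-abs(8))) <= ((-2 * x) - (t * t))) -> false; return 20. Both give 20.
An exhaustive pass over the 72 declared inputs shows identical outputs.
verdict: equivalent


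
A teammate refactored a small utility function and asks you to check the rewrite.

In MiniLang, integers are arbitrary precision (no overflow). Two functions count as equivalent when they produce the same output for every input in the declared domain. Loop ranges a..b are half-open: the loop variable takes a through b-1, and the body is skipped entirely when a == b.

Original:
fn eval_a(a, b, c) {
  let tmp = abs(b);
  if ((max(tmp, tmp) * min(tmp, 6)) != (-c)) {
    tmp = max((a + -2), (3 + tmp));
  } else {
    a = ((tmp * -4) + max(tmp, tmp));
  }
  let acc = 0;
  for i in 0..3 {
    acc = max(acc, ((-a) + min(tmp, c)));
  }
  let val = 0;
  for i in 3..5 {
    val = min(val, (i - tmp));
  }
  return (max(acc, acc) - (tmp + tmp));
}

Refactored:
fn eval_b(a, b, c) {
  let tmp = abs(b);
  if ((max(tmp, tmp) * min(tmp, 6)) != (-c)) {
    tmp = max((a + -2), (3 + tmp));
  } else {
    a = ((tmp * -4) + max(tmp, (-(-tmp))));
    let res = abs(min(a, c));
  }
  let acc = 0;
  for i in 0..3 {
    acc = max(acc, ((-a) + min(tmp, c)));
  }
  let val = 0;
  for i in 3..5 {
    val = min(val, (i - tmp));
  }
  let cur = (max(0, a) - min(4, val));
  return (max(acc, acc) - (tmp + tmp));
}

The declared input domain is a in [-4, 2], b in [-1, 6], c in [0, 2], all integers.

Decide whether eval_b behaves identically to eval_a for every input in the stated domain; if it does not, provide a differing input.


Reading the diff, among the changes: arithmetic usage differs, plus constant usage differs, plus statement counts differ, plus local variable names differ, plus min/max/abs usage differs.
One worked example (a=2, b=6, c=1) — eval_a: tmp := 6 | ((max(tmp, tmp) * min(tmp, 6)) != (-c)): true | tmp := 9 | acc := 0 | iter i=0: | acc := 0 | iter i=1: | acc := 0 | iter i=2: | acc := 0 | val := 0 | iter i=3: | val := -6 | iter i=4: | val := -6 | result -18; eval_b: tmp := 6 | ((max(tmp, tmp) * min(tmp, 6)) != (-c)): true | tmp := 9 | acc := 0 | iter i=0: | acc := 0 | iter i=1: | acc := 0 | iter i=2: | acc := 0 | val := 0 | iter i=3: | val := -6 | iter i=4: | val := -6 | cur := 8 | result -18; agreement on -18.
An exhaustive pass over the 168 declared inputs shows identical outputs.
verdict: equivalent


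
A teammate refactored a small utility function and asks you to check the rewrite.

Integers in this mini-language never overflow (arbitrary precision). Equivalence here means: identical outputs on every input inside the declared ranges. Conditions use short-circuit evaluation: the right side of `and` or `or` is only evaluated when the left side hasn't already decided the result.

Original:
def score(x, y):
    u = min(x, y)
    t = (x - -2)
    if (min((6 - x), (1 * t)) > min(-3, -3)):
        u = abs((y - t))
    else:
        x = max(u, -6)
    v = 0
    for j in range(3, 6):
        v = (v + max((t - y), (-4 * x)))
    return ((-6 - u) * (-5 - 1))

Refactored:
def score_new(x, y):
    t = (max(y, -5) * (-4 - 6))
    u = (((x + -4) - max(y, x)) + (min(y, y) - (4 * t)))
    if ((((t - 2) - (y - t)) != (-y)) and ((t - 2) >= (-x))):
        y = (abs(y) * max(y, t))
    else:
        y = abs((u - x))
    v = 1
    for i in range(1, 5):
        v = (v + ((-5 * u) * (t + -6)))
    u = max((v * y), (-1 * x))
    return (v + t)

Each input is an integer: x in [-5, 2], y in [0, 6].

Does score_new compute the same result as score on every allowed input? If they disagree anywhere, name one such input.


At x=-5, y=0: score gives 6, score_new gives -1079.
verdict: not equivalent; witness: x=-5, y=0


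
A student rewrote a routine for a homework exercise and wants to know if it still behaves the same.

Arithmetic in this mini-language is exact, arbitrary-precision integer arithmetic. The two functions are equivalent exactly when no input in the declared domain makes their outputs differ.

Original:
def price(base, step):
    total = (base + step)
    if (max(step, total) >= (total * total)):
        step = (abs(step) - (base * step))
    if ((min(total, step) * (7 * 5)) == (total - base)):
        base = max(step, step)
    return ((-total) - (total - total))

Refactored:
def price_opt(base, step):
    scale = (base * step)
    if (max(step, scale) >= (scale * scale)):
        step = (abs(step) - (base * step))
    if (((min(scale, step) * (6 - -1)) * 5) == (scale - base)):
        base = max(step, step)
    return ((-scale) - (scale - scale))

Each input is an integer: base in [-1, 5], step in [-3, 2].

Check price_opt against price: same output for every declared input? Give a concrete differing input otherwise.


Run the pair on base=-1, step=-3.
price: total becomes -4; next (max(step, total) >= (total * total)) evaluates to false; next ((min(total, step) * (7 * 5)) == (total - base)) evaluates to false; next final value 4
price_opt: scale becomes 3; next (max(step, scale) >= (scale * scale)) evaluates to false; next (((min(scale, step) * (6 - -1)) * 5) == (scale - base)) evaluates to false; next final value -3
4 != -3, so the rewrite changes behavior.
verdict: not equivalent; witness: base=-1, step=-3


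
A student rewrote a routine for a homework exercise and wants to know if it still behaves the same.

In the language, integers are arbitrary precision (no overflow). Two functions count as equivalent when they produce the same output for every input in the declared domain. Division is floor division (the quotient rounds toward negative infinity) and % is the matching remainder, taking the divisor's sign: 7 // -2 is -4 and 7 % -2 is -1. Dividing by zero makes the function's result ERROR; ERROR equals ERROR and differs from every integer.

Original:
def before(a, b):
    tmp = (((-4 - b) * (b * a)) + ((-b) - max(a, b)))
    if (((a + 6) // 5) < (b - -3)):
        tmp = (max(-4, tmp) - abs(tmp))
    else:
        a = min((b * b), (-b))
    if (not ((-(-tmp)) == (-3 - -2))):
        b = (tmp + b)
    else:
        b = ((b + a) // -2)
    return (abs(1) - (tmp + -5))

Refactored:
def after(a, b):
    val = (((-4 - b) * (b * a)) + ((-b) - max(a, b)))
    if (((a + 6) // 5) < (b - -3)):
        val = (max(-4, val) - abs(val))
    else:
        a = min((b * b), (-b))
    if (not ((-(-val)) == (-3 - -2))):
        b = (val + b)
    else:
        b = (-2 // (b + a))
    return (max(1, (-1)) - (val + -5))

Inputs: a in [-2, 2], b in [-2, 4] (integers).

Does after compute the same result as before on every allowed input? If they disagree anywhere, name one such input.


At a=-1, b=-2: before gives 7, after gives ERROR.
verdict: not equivalent; witness: a=-1, b=-2


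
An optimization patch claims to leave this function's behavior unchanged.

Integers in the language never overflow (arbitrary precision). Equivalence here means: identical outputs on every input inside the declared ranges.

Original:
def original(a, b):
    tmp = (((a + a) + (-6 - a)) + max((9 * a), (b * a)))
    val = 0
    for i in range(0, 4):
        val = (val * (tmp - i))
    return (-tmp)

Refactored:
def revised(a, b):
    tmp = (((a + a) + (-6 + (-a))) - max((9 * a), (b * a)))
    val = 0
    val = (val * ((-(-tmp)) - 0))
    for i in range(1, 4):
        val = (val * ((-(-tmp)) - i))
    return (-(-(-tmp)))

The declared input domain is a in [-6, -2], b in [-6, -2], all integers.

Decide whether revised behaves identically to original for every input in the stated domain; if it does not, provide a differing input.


At a=-6, b=-6: original gives -24, revised gives 48.
verdict: not equivalent; witness: a=-6, b=-6


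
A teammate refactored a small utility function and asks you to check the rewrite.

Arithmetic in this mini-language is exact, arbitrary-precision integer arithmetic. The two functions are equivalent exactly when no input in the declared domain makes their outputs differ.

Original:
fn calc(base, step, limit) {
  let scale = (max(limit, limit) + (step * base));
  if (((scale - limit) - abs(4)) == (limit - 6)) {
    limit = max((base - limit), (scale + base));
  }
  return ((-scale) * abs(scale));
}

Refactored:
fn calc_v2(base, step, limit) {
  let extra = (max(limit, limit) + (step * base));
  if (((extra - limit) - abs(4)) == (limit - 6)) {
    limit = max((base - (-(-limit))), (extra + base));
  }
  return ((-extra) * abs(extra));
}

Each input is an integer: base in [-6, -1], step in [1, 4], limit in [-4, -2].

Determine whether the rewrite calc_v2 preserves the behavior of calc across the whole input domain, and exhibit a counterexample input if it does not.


Changes here: local variable names differ; the full 72-point sweep finds no disagreement.
verdict: equivalent


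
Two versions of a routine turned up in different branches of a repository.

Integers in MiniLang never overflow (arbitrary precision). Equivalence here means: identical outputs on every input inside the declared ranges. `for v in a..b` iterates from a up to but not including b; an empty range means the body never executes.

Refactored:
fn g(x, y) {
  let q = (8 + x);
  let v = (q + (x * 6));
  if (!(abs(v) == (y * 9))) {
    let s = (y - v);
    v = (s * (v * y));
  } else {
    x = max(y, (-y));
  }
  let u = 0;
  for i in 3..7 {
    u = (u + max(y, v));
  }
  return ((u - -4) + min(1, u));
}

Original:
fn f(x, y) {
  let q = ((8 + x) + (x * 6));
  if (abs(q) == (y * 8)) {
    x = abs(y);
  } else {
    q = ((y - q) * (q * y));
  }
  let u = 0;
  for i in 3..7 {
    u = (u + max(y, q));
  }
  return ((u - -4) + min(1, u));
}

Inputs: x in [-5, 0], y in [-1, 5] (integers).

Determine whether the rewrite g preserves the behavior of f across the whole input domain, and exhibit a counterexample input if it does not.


Try x=0, y=1.
f: q=8, then (abs(q) == (y * 8)) is true, then x=1, then u=0, then (i=3), then u=8, then (i=4), then u=16, then (i=5), then u=24, then (i=6), then u=32, then returns 37
g: q=8, then v=8, then (!(abs(v) == (y * 9))) is true, then s=-7, then v=-56, then u=0, then (i=3), then u=1, then (i=4), then u=2, then (i=5), then u=3, then (i=6), then u=4, then returns 9
37 against 9: the behavior changed.
verdict: not equivalent; witness: x=0, y=1


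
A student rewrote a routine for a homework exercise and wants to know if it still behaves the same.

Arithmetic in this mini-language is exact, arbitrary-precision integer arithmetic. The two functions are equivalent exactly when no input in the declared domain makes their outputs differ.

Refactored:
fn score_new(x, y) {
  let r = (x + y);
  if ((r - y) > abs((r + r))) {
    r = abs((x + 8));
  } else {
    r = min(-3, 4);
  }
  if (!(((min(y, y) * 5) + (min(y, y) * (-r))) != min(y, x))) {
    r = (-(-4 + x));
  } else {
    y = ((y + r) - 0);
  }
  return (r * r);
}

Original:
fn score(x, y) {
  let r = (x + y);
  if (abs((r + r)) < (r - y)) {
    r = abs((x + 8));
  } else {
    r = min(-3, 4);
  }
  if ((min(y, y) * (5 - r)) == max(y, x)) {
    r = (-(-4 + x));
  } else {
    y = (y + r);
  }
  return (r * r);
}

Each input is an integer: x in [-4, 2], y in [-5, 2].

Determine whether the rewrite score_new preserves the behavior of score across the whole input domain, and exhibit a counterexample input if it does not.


Try x=-4, y=0.
score: r=-4, then (abs((r + r)) < (r - y)) is false, then r=-3, then ((min(y, y) * (5 - r)) == max(y, x)) is true, then r=8, then returns 64
score_new: r=-4, then ((r - y) > abs((r + r))) is false, then r=-3, then (!(((min(y, y) * 5) + (min(y, y) * (-r))) != min(y, x))) is false, then y=-3, then returns 9
64 against 9: the behavior changed.
verdict: not equivalent; witness: x=-4, y=0


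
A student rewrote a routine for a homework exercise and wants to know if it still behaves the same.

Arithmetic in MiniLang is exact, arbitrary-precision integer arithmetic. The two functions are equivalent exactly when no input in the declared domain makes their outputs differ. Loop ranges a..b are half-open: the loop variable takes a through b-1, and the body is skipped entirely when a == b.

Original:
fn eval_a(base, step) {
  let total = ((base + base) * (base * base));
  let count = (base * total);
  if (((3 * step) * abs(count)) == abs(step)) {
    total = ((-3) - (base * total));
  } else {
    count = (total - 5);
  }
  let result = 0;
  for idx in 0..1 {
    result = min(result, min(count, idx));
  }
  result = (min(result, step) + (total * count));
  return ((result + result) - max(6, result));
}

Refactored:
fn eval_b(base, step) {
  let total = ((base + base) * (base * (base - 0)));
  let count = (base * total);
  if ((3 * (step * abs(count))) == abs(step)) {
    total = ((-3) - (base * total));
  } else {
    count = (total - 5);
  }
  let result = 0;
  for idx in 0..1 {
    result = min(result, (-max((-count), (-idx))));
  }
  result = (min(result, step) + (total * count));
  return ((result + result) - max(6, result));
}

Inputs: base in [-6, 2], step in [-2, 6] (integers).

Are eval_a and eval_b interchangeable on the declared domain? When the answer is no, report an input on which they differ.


The two are interchangeable: constant usage differs; arithmetic usage differs; min/max/abs usage differs, and every declared input agrees.
As a probe, take base=-5, step=1: eval_a runs total := -250 | count := 1250 | (((3 * step) * abs(count)) == abs(step)): false | count := -255 | result := 0 | iter idx=0: | result := -255 | result := 63495 | result 63495; eval_b runs total := -250 | count := 1250 | ((3 * (step * abs(count))) == abs(step)): false | count := -255 | result := 0 | iter idx=0: | result := -255 | result := 63495 | result 63495; both end at 63495.
Sweeping the whole domain (81 inputs) finds no disagreement.
verdict: equivalent


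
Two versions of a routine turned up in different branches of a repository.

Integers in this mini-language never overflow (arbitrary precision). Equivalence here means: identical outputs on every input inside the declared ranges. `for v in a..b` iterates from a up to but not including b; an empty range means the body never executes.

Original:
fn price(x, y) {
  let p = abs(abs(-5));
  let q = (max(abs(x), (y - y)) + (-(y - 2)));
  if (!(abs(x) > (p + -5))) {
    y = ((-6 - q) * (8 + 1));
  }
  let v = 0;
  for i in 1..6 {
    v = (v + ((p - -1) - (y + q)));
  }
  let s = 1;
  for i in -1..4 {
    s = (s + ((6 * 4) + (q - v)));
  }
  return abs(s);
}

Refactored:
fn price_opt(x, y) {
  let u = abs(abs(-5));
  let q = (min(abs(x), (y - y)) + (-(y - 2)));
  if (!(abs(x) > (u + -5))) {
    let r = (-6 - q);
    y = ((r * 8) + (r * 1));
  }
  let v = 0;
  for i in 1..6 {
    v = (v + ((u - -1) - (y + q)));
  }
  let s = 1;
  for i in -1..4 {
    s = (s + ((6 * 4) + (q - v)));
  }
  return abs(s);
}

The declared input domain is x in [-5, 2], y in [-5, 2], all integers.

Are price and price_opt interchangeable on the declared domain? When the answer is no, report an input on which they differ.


At x=-5, y=-5: price gives 206, price_opt gives 56.
verdict: not equivalent; witness: x=-5, y=-5


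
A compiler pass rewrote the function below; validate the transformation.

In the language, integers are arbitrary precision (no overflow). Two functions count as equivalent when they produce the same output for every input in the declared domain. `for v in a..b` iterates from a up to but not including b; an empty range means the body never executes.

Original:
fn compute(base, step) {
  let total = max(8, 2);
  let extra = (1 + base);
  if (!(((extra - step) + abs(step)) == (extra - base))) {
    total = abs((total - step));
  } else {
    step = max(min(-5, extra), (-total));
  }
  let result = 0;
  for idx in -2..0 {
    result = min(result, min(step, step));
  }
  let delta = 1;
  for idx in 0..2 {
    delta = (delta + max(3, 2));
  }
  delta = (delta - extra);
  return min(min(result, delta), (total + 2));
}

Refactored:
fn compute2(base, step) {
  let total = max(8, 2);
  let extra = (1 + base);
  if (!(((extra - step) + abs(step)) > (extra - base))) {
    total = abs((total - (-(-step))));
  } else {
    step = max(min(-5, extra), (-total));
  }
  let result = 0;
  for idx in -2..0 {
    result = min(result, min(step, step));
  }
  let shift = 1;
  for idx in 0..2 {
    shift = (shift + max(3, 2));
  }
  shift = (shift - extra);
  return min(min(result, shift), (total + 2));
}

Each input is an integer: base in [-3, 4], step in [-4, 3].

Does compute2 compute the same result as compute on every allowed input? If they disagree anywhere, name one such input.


Input base=-3, step=-4: -4 from compute versus -5 from compute2.
verdict: not equivalent; witness: base=-3, step=-4


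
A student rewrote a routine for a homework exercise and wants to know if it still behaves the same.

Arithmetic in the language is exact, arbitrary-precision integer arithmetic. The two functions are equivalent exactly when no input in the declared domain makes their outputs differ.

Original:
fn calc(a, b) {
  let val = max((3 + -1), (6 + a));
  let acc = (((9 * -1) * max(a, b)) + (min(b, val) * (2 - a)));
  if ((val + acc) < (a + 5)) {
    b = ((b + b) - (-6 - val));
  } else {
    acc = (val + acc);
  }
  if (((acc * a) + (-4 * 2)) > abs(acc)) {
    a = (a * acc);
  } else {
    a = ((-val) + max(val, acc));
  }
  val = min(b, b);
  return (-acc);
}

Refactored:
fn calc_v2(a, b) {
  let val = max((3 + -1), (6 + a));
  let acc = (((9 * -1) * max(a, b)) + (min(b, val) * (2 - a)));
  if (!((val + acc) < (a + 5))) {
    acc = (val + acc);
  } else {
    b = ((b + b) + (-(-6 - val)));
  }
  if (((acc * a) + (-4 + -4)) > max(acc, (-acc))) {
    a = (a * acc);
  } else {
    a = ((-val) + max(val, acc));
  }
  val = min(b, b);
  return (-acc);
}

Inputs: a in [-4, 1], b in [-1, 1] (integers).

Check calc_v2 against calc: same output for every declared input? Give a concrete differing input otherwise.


Behavior is preserved: although boolean connective usage differs; min/max/abs usage differs; constant usage differs; arithmetic usage differs, the outputs never diverge.
One worked example (a=-3, b=-1) — calc: val = 3; acc = 4; ((val + acc) < (a + 5)) -> false; acc = 7; (((acc * a) + (-4 * 2)) > abs(acc)) -> false; a = 4; val = -1; return -7; calc_v2: val = 3; acc = 4; (!((val + acc) < (a + 5))) -> true; acc = 7; (((acc * a) + (-4 + -4)) > max(acc, (-acc))) -> false; a = 4; val = -1; return -7; agreement on -7.
An exhaustive pass over the 18 declared inputs shows identical outputs.
verdict: equivalent


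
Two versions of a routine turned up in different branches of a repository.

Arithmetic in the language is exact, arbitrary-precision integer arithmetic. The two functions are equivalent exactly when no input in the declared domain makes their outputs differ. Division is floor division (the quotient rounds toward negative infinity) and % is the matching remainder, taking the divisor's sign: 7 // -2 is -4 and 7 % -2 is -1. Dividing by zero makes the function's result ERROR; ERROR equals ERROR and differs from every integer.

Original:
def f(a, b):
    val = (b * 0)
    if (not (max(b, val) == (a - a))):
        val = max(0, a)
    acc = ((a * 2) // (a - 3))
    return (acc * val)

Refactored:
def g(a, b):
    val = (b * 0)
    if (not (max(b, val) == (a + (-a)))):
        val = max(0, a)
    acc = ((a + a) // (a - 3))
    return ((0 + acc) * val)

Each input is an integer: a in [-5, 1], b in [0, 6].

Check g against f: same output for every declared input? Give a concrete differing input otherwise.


Side by side, the visible changes include: arithmetic usage differs, constant usage differs.
Tracing a=-2, b=0: f: val = 0; (not (max(b, val) == (a - a))) -> false; acc = 0; return 0 | g: val = 0; (not (max(b, val) == (a + (-a)))) -> false; acc = 0; return 0 — matching result 0.
An exhaustive pass over the 49 declared inputs shows identical outputs.
verdict: equivalent


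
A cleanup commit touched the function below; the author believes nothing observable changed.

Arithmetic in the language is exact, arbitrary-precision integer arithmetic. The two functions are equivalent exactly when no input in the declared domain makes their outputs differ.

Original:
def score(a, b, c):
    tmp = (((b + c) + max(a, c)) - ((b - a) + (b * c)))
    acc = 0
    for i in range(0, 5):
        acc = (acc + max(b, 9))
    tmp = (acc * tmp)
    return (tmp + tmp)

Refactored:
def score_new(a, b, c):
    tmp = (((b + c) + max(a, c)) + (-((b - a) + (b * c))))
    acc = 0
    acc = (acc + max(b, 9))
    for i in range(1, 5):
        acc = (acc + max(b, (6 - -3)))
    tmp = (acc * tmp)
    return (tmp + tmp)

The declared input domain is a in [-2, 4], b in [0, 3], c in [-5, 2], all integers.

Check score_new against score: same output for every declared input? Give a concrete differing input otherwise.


Side by side, the visible changes include: loop structure differs; min/max/abs usage differs; arithmetic usage differs; statement counts differ; constant usage differs.
Tracing a=1, b=3, c=-1: score: tmp := 4 | acc := 0 | iter i=0: | acc := 9 | iter i=1: | acc := 18 | iter i=2: | acc := 27 | iter i=3: | acc := 36 | iter i=4: | acc := 45 | tmp := 180 | result 360 | score_new: tmp := 4 | acc := 0 | acc := 9 | iter i=1: | acc := 18 | iter i=2: | acc := 27 | iter i=3: | acc := 36 | iter i=4: | acc := 45 | tmp := 180 | result 360 — matching result 360.
Sweeping the whole domain (224 inputs) finds no disagreement.
verdict: equivalent
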